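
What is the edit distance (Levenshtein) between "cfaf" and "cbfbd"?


Computing edit distance: "cfaf" -> "cbfbd"
DP table:
           c    b    f    b    d
      0    1    2    3    4    5
  c   1    0    1    2    3    4
  f   2    1    1    1    2    3
  a   3    2    2    2    2    3
  f   4    3    3    2    3    3
Edit distance = dp[4][5] = 3

3


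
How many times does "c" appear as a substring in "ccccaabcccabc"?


Searching for "c" in "ccccaabcccabc"
Scanning each position:
  Position 0: "c" => MATCH
  Position 1: "c" => MATCH
  Position 2: "c" => MATCH
  Position 3: "c" => MATCH
  Position 4: "a" => no
  Position 5: "a" => no
  Position 6: "b" => no
  Position 7: "c" => MATCH
  Position 8: "c" => MATCH
  Position 9: "c" => MATCH
  Position 10: "a" => no
  Position 11: "b" => no
  Position 12: "c" => MATCH
Total occurrences: 8

8


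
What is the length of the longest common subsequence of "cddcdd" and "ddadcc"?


LCS of "cddcdd" and "ddadcc"
DP table:
           d    d    a    d    c    c
      0    0    0    0    0    0    0
  c   0    0    0    0    0    1    1
  d   0    1    1    1    1    1    1
  d   0    1    2    2    2    2    2
  c   0    1    2    2    2    3    3
  d   0    1    2    2    3    3    3
  d   0    1    2    2    3    3    3
LCS length = dp[6][6] = 3

3


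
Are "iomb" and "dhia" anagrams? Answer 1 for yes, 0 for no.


Strings: "iomb", "dhia"
Sorted first:  bimo
Sorted second: adhi
Differ at position 0: 'b' vs 'a' => not anagrams

0


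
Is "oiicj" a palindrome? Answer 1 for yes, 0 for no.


Input: oiicj
Reversed: jciio
  Compare pos 0 ('o') with pos 4 ('j'): MISMATCH
  Compare pos 1 ('i') with pos 3 ('c'): MISMATCH
Result: not a palindrome

0


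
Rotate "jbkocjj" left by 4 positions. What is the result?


Input: "jbkocjj", rotate left by 4
First 4 characters: "jbko"
Remaining characters: "cjj"
Concatenate remaining + first: "cjj" + "jbko" = "cjjjbko"

cjjjbko


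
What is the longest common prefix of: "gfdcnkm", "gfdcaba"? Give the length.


Words: gfdcnkm, gfdcaba
  Position 0: all 'g' => match
  Position 1: all 'f' => match
  Position 2: all 'd' => match
  Position 3: all 'c' => match
  Position 4: ('n', 'a') => mismatch, stop
LCP = "gfdc" (length 4)

4


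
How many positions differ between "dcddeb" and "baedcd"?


Comparing "dcddeb" and "baedcd" position by position:
  Position 0: 'd' vs 'b' => DIFFER
  Position 1: 'c' vs 'a' => DIFFER
  Position 2: 'd' vs 'e' => DIFFER
  Position 3: 'd' vs 'd' => same
  Position 4: 'e' vs 'c' => DIFFER
  Position 5: 'b' vs 'd' => DIFFER
Positions that differ: 5

5


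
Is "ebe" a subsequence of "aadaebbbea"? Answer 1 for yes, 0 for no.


Check if "ebe" is a subsequence of "aadaebbbea"
Greedy scan:
  Position 0 ('a'): no match needed
  Position 1 ('a'): no match needed
  Position 2 ('d'): no match needed
  Position 3 ('a'): no match needed
  Position 4 ('e'): matches sub[0] = 'e'
  Position 5 ('b'): matches sub[1] = 'b'
  Position 6 ('b'): no match needed
  Position 7 ('b'): no match needed
  Position 8 ('e'): matches sub[2] = 'e'
  Position 9 ('a'): no match needed
All 3 characters matched => is a subsequence

1


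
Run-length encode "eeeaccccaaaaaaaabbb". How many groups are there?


Input: eeeaccccaaaaaaaabbb
Scanning for consecutive runs:
  Group 1: 'e' x 3 (positions 0-2)
  Group 2: 'a' x 1 (positions 3-3)
  Group 3: 'c' x 4 (positions 4-7)
  Group 4: 'a' x 8 (positions 8-15)
  Group 5: 'b' x 3 (positions 16-18)
Total groups: 5

5


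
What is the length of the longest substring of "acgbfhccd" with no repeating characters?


Input: "acgbfhccd"
Sliding window (track last position of each char):
  Position 0 ('a'): window [0,0] length 1 -- new best
  Position 1 ('c'): window [0,1] length 2 -- new best
  Position 2 ('g'): window [0,2] length 3 -- new best
  Position 3 ('b'): window [0,3] length 4 -- new best
  Position 4 ('f'): window [0,4] length 5 -- new best
  Position 5 ('h'): window [0,5] length 6 -- new best
  Position 6 ('c'): repeat (last at 1), move window start to 2
  Position 6 ('c'): window [2,6] length 5
  Position 7 ('c'): repeat (last at 6), move window start to 7
  Position 7 ('c'): window [7,7] length 1
  Position 8 ('d'): window [7,8] length 2
Longest substring with no repeats: "acgbfh" with length 6

6


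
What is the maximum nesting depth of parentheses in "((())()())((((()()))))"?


Input: "((())()())((((()()))))"
Tracking depth:
  Position 0 '(': depth becomes 1
  Position 1 '(': depth becomes 2
  Position 2 '(': depth becomes 3
  Position 3 ')': depth becomes 2
  Position 4 ')': depth becomes 1
  Position 5 '(': depth becomes 2
  Position 6 ')': depth becomes 1
  Position 7 '(': depth becomes 2
  Position 8 ')': depth becomes 1
  Position 9 ')': depth becomes 0
  Position 10 '(': depth becomes 1
  Position 11 '(': depth becomes 2
  Position 12 '(': depth becomes 3
  Position 13 '(': depth becomes 4
  Position 14 '(': depth becomes 5
  Position 15 ')': depth becomes 4
  Position 16 '(': depth becomes 5
  Position 17 ')': depth becomes 4
  Position 18 ')': depth becomes 3
  Position 19 ')': depth becomes 2
  Position 20 ')': depth becomes 1
  Position 21 ')': depth becomes 0
Maximum depth reached: 5

5


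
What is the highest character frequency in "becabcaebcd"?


Input: becabcaebcd
Character counts:
  'a': 2
  'b': 3
  'c': 3
  'd': 1
  'e': 2
Maximum frequency: 3

3


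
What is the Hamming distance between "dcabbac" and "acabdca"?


Comparing "dcabbac" and "acabdca" position by position:
  Position 0: 'd' vs 'a' => differ
  Position 1: 'c' vs 'c' => same
  Position 2: 'a' vs 'a' => same
  Position 3: 'b' vs 'b' => same
  Position 4: 'b' vs 'd' => differ
  Position 5: 'a' vs 'c' => differ
  Position 6: 'c' vs 'a' => differ
Total differences (Hamming distance): 4

4


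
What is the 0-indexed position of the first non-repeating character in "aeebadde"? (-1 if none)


Input: aeebadde
Character frequencies:
  'a': 2
  'b': 1
  'd': 2
  'e': 3
Scanning left to right for freq == 1:
  Position 0 ('a'): freq=2, skip
  Position 1 ('e'): freq=3, skip
  Position 2 ('e'): freq=3, skip
  Position 3 ('b'): unique! => answer = 3

3


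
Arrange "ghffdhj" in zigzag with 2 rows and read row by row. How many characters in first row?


Zigzag "ghffdhj" into 2 rows:
Placing characters:
  'g' => row 0
  'h' => row 1
  'f' => row 0
  'f' => row 1
  'd' => row 0
  'h' => row 1
  'j' => row 0
Rows:
  Row 0: "gfdj"
  Row 1: "hfh"
First row length: 4

4


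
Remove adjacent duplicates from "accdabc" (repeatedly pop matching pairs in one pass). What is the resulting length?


Input: accdabc
Stack-based adjacent duplicate removal:
  Read 'a': push. Stack: a
  Read 'c': push. Stack: ac
  Read 'c': matches stack top 'c' => pop. Stack: a
  Read 'd': push. Stack: ad
  Read 'a': push. Stack: ada
  Read 'b': push. Stack: adab
  Read 'c': push. Stack: adabc
Final stack: "adabc" (length 5)

5


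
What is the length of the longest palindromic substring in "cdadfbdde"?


Input: "cdadfbdde"
Checking substrings for palindromes:
  [1:4] "dad" (len 3) => palindrome
  [6:8] "dd" (len 2) => palindrome
Longest palindromic substring: "dad" with length 3

3


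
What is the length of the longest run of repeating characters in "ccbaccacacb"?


Input: "ccbaccacacb"
Scanning for longest run:
  Position 1 ('c'): continues run of 'c', length=2
  Position 2 ('b'): new char, reset run to 1
  Position 3 ('a'): new char, reset run to 1
  Position 4 ('c'): new char, reset run to 1
  Position 5 ('c'): continues run of 'c', length=2
  Position 6 ('a'): new char, reset run to 1
  Position 7 ('c'): new char, reset run to 1
  Position 8 ('a'): new char, reset run to 1
  Position 9 ('c'): new char, reset run to 1
  Position 10 ('b'): new char, reset run to 1
Longest run: 'c' with length 2

2


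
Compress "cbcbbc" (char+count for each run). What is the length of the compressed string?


Input: cbcbbc
Runs:
  'c' x 1 => "c1"
  'b' x 1 => "b1"
  'c' x 1 => "c1"
  'b' x 2 => "b2"
  'c' x 1 => "c1"
Compressed: "c1b1c1b2c1"
Compressed length: 10

10


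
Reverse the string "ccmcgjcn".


Input: ccmcgjcn
Reading characters right to left:
  Position 7: 'n'
  Position 6: 'c'
  Position 5: 'j'
  Position 4: 'g'
  Position 3: 'c'
  Position 2: 'm'
  Position 1: 'c'
  Position 0: 'c'
Reversed: ncjgcmcc

ncjgcmcc


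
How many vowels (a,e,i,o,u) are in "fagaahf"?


Input: fagaahf
Checking each character:
  'f' at position 0: consonant
  'a' at position 1: vowel (running total: 1)
  'g' at position 2: consonant
  'a' at position 3: vowel (running total: 2)
  'a' at position 4: vowel (running total: 3)
  'h' at position 5: consonant
  'f' at position 6: consonant
Total vowels: 3

3


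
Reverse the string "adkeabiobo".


Input: adkeabiobo
Reading characters right to left:
  Position 9: 'o'
  Position 8: 'b'
  Position 7: 'o'
  Position 6: 'i'
  Position 5: 'b'
  Position 4: 'a'
  Position 3: 'e'
  Position 2: 'k'
  Position 1: 'd'
  Position 0: 'a'
Reversed: oboibaekda

oboibaekda


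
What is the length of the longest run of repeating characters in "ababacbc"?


Input: "ababacbc"
Scanning for longest run:
  Position 1 ('b'): new char, reset run to 1
  Position 2 ('a'): new char, reset run to 1
  Position 3 ('b'): new char, reset run to 1
  Position 4 ('a'): new char, reset run to 1
  Position 5 ('c'): new char, reset run to 1
  Position 6 ('b'): new char, reset run to 1
  Position 7 ('c'): new char, reset run to 1
Longest run: 'a' with length 1

1


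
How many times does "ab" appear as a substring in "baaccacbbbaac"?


Searching for "ab" in "baaccacbbbaac"
Scanning each position:
  Position 0: "ba" => no
  Position 1: "aa" => no
  Position 2: "ac" => no
  Position 3: "cc" => no
  Position 4: "ca" => no
  Position 5: "ac" => no
  Position 6: "cb" => no
  Position 7: "bb" => no
  Position 8: "bb" => no
  Position 9: "ba" => no
  Position 10: "aa" => no
  Position 11: "ac" => no
Total occurrences: 0

0


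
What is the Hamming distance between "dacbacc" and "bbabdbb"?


Comparing "dacbacc" and "bbabdbb" position by position:
  Position 0: 'd' vs 'b' => differ
  Position 1: 'a' vs 'b' => differ
  Position 2: 'c' vs 'a' => differ
  Position 3: 'b' vs 'b' => same
  Position 4: 'a' vs 'd' => differ
  Position 5: 'c' vs 'b' => differ
  Position 6: 'c' vs 'b' => differ
Total differences (Hamming distance): 6

6


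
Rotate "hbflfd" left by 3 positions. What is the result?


Input: "hbflfd", rotate left by 3
First 3 characters: "hbf"
Remaining characters: "lfd"
Concatenate remaining + first: "lfd" + "hbf" = "lfdhbf"

lfdhbf


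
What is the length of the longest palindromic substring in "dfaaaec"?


Input: "dfaaaec"
Checking substrings for palindromes:
  [2:5] "aaa" (len 3) => palindrome
  [2:4] "aa" (len 2) => palindrome
  [3:5] "aa" (len 2) => palindrome
Longest palindromic substring: "aaa" with length 3

3


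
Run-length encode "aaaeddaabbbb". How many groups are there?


Input: aaaeddaabbbb
Scanning for consecutive runs:
  Group 1: 'a' x 3 (positions 0-2)
  Group 2: 'e' x 1 (positions 3-3)
  Group 3: 'd' x 2 (positions 4-5)
  Group 4: 'a' x 2 (positions 6-7)
  Group 5: 'b' x 4 (positions 8-11)
Total groups: 5

5


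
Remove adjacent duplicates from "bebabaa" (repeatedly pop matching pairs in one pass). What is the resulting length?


Input: bebabaa
Stack-based adjacent duplicate removal:
  Read 'b': push. Stack: b
  Read 'e': push. Stack: be
  Read 'b': push. Stack: beb
  Read 'a': push. Stack: beba
  Read 'b': push. Stack: bebab
  Read 'a': push. Stack: bebaba
  Read 'a': matches stack top 'a' => pop. Stack: bebab
Final stack: "bebab" (length 5)

5


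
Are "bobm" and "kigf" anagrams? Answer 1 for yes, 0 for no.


Strings: "bobm", "kigf"
Sorted first:  bbmo
Sorted second: fgik
Differ at position 0: 'b' vs 'f' => not anagrams

0


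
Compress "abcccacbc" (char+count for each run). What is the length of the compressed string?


Input: abcccacbc
Runs:
  'a' x 1 => "a1"
  'b' x 1 => "b1"
  'c' x 3 => "c3"
  'a' x 1 => "a1"
  'c' x 1 => "c1"
  'b' x 1 => "b1"
  'c' x 1 => "c1"
Compressed: "a1b1c3a1c1b1c1"
Compressed length: 14

14


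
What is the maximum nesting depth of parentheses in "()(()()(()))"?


Input: "()(()()(()))"
Tracking depth:
  Position 0 '(': depth becomes 1
  Position 1 ')': depth becomes 0
  Position 2 '(': depth becomes 1
  Position 3 '(': depth becomes 2
  Position 4 ')': depth becomes 1
  Position 5 '(': depth becomes 2
  Position 6 ')': depth becomes 1
  Position 7 '(': depth becomes 2
  Position 8 '(': depth becomes 3
  Position 9 ')': depth becomes 2
  Position 10 ')': depth becomes 1
  Position 11 ')': depth becomes 0
Maximum depth reached: 3

3


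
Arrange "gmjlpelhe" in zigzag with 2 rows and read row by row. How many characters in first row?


Zigzag "gmjlpelhe" into 2 rows:
Placing characters:
  'g' => row 0
  'm' => row 1
  'j' => row 0
  'l' => row 1
  'p' => row 0
  'e' => row 1
  'l' => row 0
  'h' => row 1
  'e' => row 0
Rows:
  Row 0: "gjple"
  Row 1: "mleh"
First row length: 5

5


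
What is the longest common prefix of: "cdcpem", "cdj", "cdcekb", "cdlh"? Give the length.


Words: cdcpem, cdj, cdcekb, cdlh
  Position 0: all 'c' => match
  Position 1: all 'd' => match
  Position 2: ('c', 'j', 'c', 'l') => mismatch, stop
LCP = "cd" (length 2)

2


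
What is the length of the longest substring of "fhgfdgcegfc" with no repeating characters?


Input: "fhgfdgcegfc"
Sliding window (track last position of each char):
  Position 0 ('f'): window [0,0] length 1 -- new best
  Position 1 ('h'): window [0,1] length 2 -- new best
  Position 2 ('g'): window [0,2] length 3 -- new best
  Position 3 ('f'): repeat (last at 0), move window start to 1
  Position 3 ('f'): window [1,3] length 3
  Position 4 ('d'): window [1,4] length 4 -- new best
  Position 5 ('g'): repeat (last at 2), move window start to 3
  Position 5 ('g'): window [3,5] length 3
  Position 6 ('c'): window [3,6] length 4
  Position 7 ('e'): window [3,7] length 5 -- new best
  Position 8 ('g'): repeat (last at 5), move window start to 6
  Position 8 ('g'): window [6,8] length 3
  Position 9 ('f'): window [6,9] length 4
  Position 10 ('c'): repeat (last at 6), move window start to 7
  Position 10 ('c'): window [7,10] length 4
Longest substring with no repeats: "fdgce" with length 5

5


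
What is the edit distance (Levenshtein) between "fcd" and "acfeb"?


Computing edit distance: "fcd" -> "acfeb"
DP table:
           a    c    f    e    b
      0    1    2    3    4    5
  f   1    1    2    2    3    4
  c   2    2    1    2    3    4
  d   3    3    2    2    3    4
Edit distance = dp[3][5] = 4

4


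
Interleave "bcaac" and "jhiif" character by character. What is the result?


Interleaving "bcaac" and "jhiif":
  Position 0: 'b' from first, 'j' from second => "bj"
  Position 1: 'c' from first, 'h' from second => "ch"
  Position 2: 'a' from first, 'i' from second => "ai"
  Position 3: 'a' from first, 'i' from second => "ai"
  Position 4: 'c' from first, 'f' from second => "cf"
Result: bjchaiaicf

bjchaiaicf


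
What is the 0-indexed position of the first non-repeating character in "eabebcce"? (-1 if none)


Input: eabebcce
Character frequencies:
  'a': 1
  'b': 2
  'c': 2
  'e': 3
Scanning left to right for freq == 1:
  Position 0 ('e'): freq=3, skip
  Position 1 ('a'): unique! => answer = 1

1


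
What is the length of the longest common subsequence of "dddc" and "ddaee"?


LCS of "dddc" and "ddaee"
DP table:
           d    d    a    e    e
      0    0    0    0    0    0
  d   0    1    1    1    1    1
  d   0    1    2    2    2    2
  d   0    1    2    2    2    2
  c   0    1    2    2    2    2
LCS length = dp[4][5] = 2

2


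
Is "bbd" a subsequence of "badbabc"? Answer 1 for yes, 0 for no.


Check if "bbd" is a subsequence of "badbabc"
Greedy scan:
  Position 0 ('b'): matches sub[0] = 'b'
  Position 1 ('a'): no match needed
  Position 2 ('d'): no match needed
  Position 3 ('b'): matches sub[1] = 'b'
  Position 4 ('a'): no match needed
  Position 5 ('b'): no match needed
  Position 6 ('c'): no match needed
Only matched 2/3 characters => not a subsequence

0


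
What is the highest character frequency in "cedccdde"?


Input: cedccdde
Character counts:
  'c': 3
  'd': 3
  'e': 2
Maximum frequency: 3

3


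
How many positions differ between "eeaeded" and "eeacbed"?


Comparing "eeaeded" and "eeacbed" position by position:
  Position 0: 'e' vs 'e' => same
  Position 1: 'e' vs 'e' => same
  Position 2: 'a' vs 'a' => same
  Position 3: 'e' vs 'c' => DIFFER
  Position 4: 'd' vs 'b' => DIFFER
  Position 5: 'e' vs 'e' => same
  Position 6: 'd' vs 'd' => same
Positions that differ: 2

2


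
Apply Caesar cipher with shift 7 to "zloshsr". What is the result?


Caesar cipher: shift "zloshsr" by 7
  'z' (pos 25) + 7 = pos 6 = 'g'
  'l' (pos 11) + 7 = pos 18 = 's'
  'o' (pos 14) + 7 = pos 21 = 'v'
  's' (pos 18) + 7 = pos 25 = 'z'
  'h' (pos 7) + 7 = pos 14 = 'o'
  's' (pos 18) + 7 = pos 25 = 'z'
  'r' (pos 17) + 7 = pos 24 = 'y'
Result: gsvzozy

gsvzozy


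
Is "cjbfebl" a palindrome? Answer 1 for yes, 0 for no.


Input: cjbfebl
Reversed: lbefbjc
  Compare pos 0 ('c') with pos 6 ('l'): MISMATCH
  Compare pos 1 ('j') with pos 5 ('b'): MISMATCH
  Compare pos 2 ('b') with pos 4 ('e'): MISMATCH
Result: not a palindrome

0


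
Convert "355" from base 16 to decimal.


Input: "355" in base 16
Positional expansion:
  Digit '3' (value 3) x 16^2 = 768
  Digit '5' (value 5) x 16^1 = 80
  Digit '5' (value 5) x 16^0 = 5
Sum = 853

853


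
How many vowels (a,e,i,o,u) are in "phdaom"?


Input: phdaom
Checking each character:
  'p' at position 0: consonant
  'h' at position 1: consonant
  'd' at position 2: consonant
  'a' at position 3: vowel (running total: 1)
  'o' at position 4: vowel (running total: 2)
  'm' at position 5: consonant
Total vowels: 2

2


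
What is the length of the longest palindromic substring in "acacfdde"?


Input: "acacfdde"
Checking substrings for palindromes:
  [0:3] "aca" (len 3) => palindrome
  [1:4] "cac" (len 3) => palindrome
  [5:7] "dd" (len 2) => palindrome
Longest palindromic substring: "aca" with length 3

3


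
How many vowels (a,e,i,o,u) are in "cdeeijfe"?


Input: cdeeijfe
Checking each character:
  'c' at position 0: consonant
  'd' at position 1: consonant
  'e' at position 2: vowel (running total: 1)
  'e' at position 3: vowel (running total: 2)
  'i' at position 4: vowel (running total: 3)
  'j' at position 5: consonant
  'f' at position 6: consonant
  'e' at position 7: vowel (running total: 4)
Total vowels: 4

4


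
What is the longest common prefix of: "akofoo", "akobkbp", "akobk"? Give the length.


Words: akofoo, akobkbp, akobk
  Position 0: all 'a' => match
  Position 1: all 'k' => match
  Position 2: all 'o' => match
  Position 3: ('f', 'b', 'b') => mismatch, stop
LCP = "ako" (length 3)

3


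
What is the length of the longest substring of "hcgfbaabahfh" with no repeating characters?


Input: "hcgfbaabahfh"
Sliding window (track last position of each char):
  Position 0 ('h'): window [0,0] length 1 -- new best
  Position 1 ('c'): window [0,1] length 2 -- new best
  Position 2 ('g'): window [0,2] length 3 -- new best
  Position 3 ('f'): window [0,3] length 4 -- new best
  Position 4 ('b'): window [0,4] length 5 -- new best
  Position 5 ('a'): window [0,5] length 6 -- new best
  Position 6 ('a'): repeat (last at 5), move window start to 6
  Position 6 ('a'): window [6,6] length 1
  Position 7 ('b'): window [6,7] length 2
  Position 8 ('a'): repeat (last at 6), move window start to 7
  Position 8 ('a'): window [7,8] length 2
  Position 9 ('h'): window [7,9] length 3
  Position 10 ('f'): window [7,10] length 4
  Position 11 ('h'): repeat (last at 9), move window start to 10
  Position 11 ('h'): window [10,11] length 2
Longest substring with no repeats: "hcgfba" with length 6

6


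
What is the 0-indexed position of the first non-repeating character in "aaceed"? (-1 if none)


Input: aaceed
Character frequencies:
  'a': 2
  'c': 1
  'd': 1
  'e': 2
Scanning left to right for freq == 1:
  Position 0 ('a'): freq=2, skip
  Position 1 ('a'): freq=2, skip
  Position 2 ('c'): unique! => answer = 2

2


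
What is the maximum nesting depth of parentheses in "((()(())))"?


Input: "((()(())))"
Tracking depth:
  Position 0 '(': depth becomes 1
  Position 1 '(': depth becomes 2
  Position 2 '(': depth becomes 3
  Position 3 ')': depth becomes 2
  Position 4 '(': depth becomes 3
  Position 5 '(': depth becomes 4
  Position 6 ')': depth becomes 3
  Position 7 ')': depth becomes 2
  Position 8 ')': depth becomes 1
  Position 9 ')': depth becomes 0
Maximum depth reached: 4

4


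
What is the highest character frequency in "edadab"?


Input: edadab
Character counts:
  'a': 2
  'b': 1
  'd': 2
  'e': 1
Maximum frequency: 2

2


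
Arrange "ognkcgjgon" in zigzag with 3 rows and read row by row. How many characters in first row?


Zigzag "ognkcgjgon" into 3 rows:
Placing characters:
  'o' => row 0
  'g' => row 1
  'n' => row 2
  'k' => row 1
  'c' => row 0
  'g' => row 1
  'j' => row 2
  'g' => row 1
  'o' => row 0
  'n' => row 1
Rows:
  Row 0: "oco"
  Row 1: "gkggn"
  Row 2: "nj"
First row length: 3

3


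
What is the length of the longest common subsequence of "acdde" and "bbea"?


LCS of "acdde" and "bbea"
DP table:
           b    b    e    a
      0    0    0    0    0
  a   0    0    0    0    1
  c   0    0    0    0    1
  d   0    0    0    0    1
  d   0    0    0    0    1
  e   0    0    0    1    1
LCS length = dp[5][4] = 1

1


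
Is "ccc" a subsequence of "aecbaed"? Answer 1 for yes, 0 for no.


Check if "ccc" is a subsequence of "aecbaed"
Greedy scan:
  Position 0 ('a'): no match needed
  Position 1 ('e'): no match needed
  Position 2 ('c'): matches sub[0] = 'c'
  Position 3 ('b'): no match needed
  Position 4 ('a'): no match needed
  Position 5 ('e'): no match needed
  Position 6 ('d'): no match needed
Only matched 1/3 characters => not a subsequence

0


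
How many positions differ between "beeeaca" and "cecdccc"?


Comparing "beeeaca" and "cecdccc" position by position:
  Position 0: 'b' vs 'c' => DIFFER
  Position 1: 'e' vs 'e' => same
  Position 2: 'e' vs 'c' => DIFFER
  Position 3: 'e' vs 'd' => DIFFER
  Position 4: 'a' vs 'c' => DIFFER
  Position 5: 'c' vs 'c' => same
  Position 6: 'a' vs 'c' => DIFFER
Positions that differ: 5

5


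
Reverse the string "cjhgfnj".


Input: cjhgfnj
Reading characters right to left:
  Position 6: 'j'
  Position 5: 'n'
  Position 4: 'f'
  Position 3: 'g'
  Position 2: 'h'
  Position 1: 'j'
  Position 0: 'c'
Reversed: jnfghjc

jnfghjc


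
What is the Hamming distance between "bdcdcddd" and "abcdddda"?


Comparing "bdcdcddd" and "abcdddda" position by position:
  Position 0: 'b' vs 'a' => differ
  Position 1: 'd' vs 'b' => differ
  Position 2: 'c' vs 'c' => same
  Position 3: 'd' vs 'd' => same
  Position 4: 'c' vs 'd' => differ
  Position 5: 'd' vs 'd' => same
  Position 6: 'd' vs 'd' => same
  Position 7: 'd' vs 'a' => differ
Total differences (Hamming distance): 4

4


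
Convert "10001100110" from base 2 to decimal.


Input: "10001100110" in base 2
Positional expansion:
  Digit '1' (value 1) x 2^10 = 1024
  Digit '0' (value 0) x 2^9 = 0
  Digit '0' (value 0) x 2^8 = 0
  Digit '0' (value 0) x 2^7 = 0
  Digit '1' (value 1) x 2^6 = 64
  Digit '1' (value 1) x 2^5 = 32
  Digit '0' (value 0) x 2^4 = 0
  Digit '0' (value 0) x 2^3 = 0
  Digit '1' (value 1) x 2^2 = 4
  Digit '1' (value 1) x 2^1 = 2
  Digit '0' (value 0) x 2^0 = 0
Sum = 1126

1126


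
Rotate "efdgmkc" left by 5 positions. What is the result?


Input: "efdgmkc", rotate left by 5
First 5 characters: "efdgm"
Remaining characters: "kc"
Concatenate remaining + first: "kc" + "efdgm" = "kcefdgm"

kcefdgm


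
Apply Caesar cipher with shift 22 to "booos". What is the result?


Caesar cipher: shift "booos" by 22
  'b' (pos 1) + 22 = pos 23 = 'x'
  'o' (pos 14) + 22 = pos 10 = 'k'
  'o' (pos 14) + 22 = pos 10 = 'k'
  'o' (pos 14) + 22 = pos 10 = 'k'
  's' (pos 18) + 22 = pos 14 = 'o'
Result: xkkko

xkkko


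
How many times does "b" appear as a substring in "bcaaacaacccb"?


Searching for "b" in "bcaaacaacccb"
Scanning each position:
  Position 0: "b" => MATCH
  Position 1: "c" => no
  Position 2: "a" => no
  Position 3: "a" => no
  Position 4: "a" => no
  Position 5: "c" => no
  Position 6: "a" => no
  Position 7: "a" => no
  Position 8: "c" => no
  Position 9: "c" => no
  Position 10: "c" => no
  Position 11: "b" => MATCH
Total occurrences: 2

2


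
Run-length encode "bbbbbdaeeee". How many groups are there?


Input: bbbbbdaeeee
Scanning for consecutive runs:
  Group 1: 'b' x 5 (positions 0-4)
  Group 2: 'd' x 1 (positions 5-5)
  Group 3: 'a' x 1 (positions 6-6)
  Group 4: 'e' x 4 (positions 7-10)
Total groups: 4

4


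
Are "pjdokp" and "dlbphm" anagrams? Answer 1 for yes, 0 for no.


Strings: "pjdokp", "dlbphm"
Sorted first:  djkopp
Sorted second: bdhlmp
Differ at position 0: 'd' vs 'b' => not anagrams

0


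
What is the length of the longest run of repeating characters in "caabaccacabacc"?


Input: "caabaccacabacc"
Scanning for longest run:
  Position 1 ('a'): new char, reset run to 1
  Position 2 ('a'): continues run of 'a', length=2
  Position 3 ('b'): new char, reset run to 1
  Position 4 ('a'): new char, reset run to 1
  Position 5 ('c'): new char, reset run to 1
  Position 6 ('c'): continues run of 'c', length=2
  Position 7 ('a'): new char, reset run to 1
  Position 8 ('c'): new char, reset run to 1
  Position 9 ('a'): new char, reset run to 1
  Position 10 ('b'): new char, reset run to 1
  Position 11 ('a'): new char, reset run to 1
  Position 12 ('c'): new char, reset run to 1
  Position 13 ('c'): continues run of 'c', length=2
Longest run: 'a' with length 2

2


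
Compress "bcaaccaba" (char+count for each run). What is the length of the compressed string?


Input: bcaaccaba
Runs:
  'b' x 1 => "b1"
  'c' x 1 => "c1"
  'a' x 2 => "a2"
  'c' x 2 => "c2"
  'a' x 1 => "a1"
  'b' x 1 => "b1"
  'a' x 1 => "a1"
Compressed: "b1c1a2c2a1b1a1"
Compressed length: 14

14


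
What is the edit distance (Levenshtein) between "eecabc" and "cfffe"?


Computing edit distance: "eecabc" -> "cfffe"
DP table:
           c    f    f    f    e
      0    1    2    3    4    5
  e   1    1    2    3    4    4
  e   2    2    2    3    4    4
  c   3    2    3    3    4    5
  a   4    3    3    4    4    5
  b   5    4    4    4    5    5
  c   6    5    5    5    5    6
Edit distance = dp[6][5] = 6

6


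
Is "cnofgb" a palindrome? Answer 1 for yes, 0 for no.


Input: cnofgb
Reversed: bgfonc
  Compare pos 0 ('c') with pos 5 ('b'): MISMATCH
  Compare pos 1 ('n') with pos 4 ('g'): MISMATCH
  Compare pos 2 ('o') with pos 3 ('f'): MISMATCH
Result: not a palindrome

0


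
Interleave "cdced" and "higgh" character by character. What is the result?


Interleaving "cdced" and "higgh":
  Position 0: 'c' from first, 'h' from second => "ch"
  Position 1: 'd' from first, 'i' from second => "di"
  Position 2: 'c' from first, 'g' from second => "cg"
  Position 3: 'e' from first, 'g' from second => "eg"
  Position 4: 'd' from first, 'h' from second => "dh"
Result: chdicgegdh

chdicgegdh


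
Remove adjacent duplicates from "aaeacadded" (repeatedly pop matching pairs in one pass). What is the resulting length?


Input: aaeacadded
Stack-based adjacent duplicate removal:
  Read 'a': push. Stack: a
  Read 'a': matches stack top 'a' => pop. Stack: (empty)
  Read 'e': push. Stack: e
  Read 'a': push. Stack: ea
  Read 'c': push. Stack: eac
  Read 'a': push. Stack: eaca
  Read 'd': push. Stack: eacad
  Read 'd': matches stack top 'd' => pop. Stack: eaca
  Read 'e': push. Stack: eacae
  Read 'd': push. Stack: eacaed
Final stack: "eacaed" (length 6)

6


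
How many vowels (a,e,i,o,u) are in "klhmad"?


Input: klhmad
Checking each character:
  'k' at position 0: consonant
  'l' at position 1: consonant
  'h' at position 2: consonant
  'm' at position 3: consonant
  'a' at position 4: vowel (running total: 1)
  'd' at position 5: consonant
Total vowels: 1

1


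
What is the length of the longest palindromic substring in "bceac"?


Input: "bceac"
Checking substrings for palindromes:
  No multi-char palindromic substrings found
Longest palindromic substring: "b" with length 1

1


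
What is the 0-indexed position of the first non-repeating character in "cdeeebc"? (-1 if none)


Input: cdeeebc
Character frequencies:
  'b': 1
  'c': 2
  'd': 1
  'e': 3
Scanning left to right for freq == 1:
  Position 0 ('c'): freq=2, skip
  Position 1 ('d'): unique! => answer = 1

1


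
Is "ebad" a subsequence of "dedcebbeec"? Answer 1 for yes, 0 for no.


Check if "ebad" is a subsequence of "dedcebbeec"
Greedy scan:
  Position 0 ('d'): no match needed
  Position 1 ('e'): matches sub[0] = 'e'
  Position 2 ('d'): no match needed
  Position 3 ('c'): no match needed
  Position 4 ('e'): no match needed
  Position 5 ('b'): matches sub[1] = 'b'
  Position 6 ('b'): no match needed
  Position 7 ('e'): no match needed
  Position 8 ('e'): no match needed
  Position 9 ('c'): no match needed
Only matched 2/4 characters => not a subsequence

0


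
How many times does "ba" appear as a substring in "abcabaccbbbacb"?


Searching for "ba" in "abcabaccbbbacb"
Scanning each position:
  Position 0: "ab" => no
  Position 1: "bc" => no
  Position 2: "ca" => no
  Position 3: "ab" => no
  Position 4: "ba" => MATCH
  Position 5: "ac" => no
  Position 6: "cc" => no
  Position 7: "cb" => no
  Position 8: "bb" => no
  Position 9: "bb" => no
  Position 10: "ba" => MATCH
  Position 11: "ac" => no
  Position 12: "cb" => no
Total occurrences: 2

2


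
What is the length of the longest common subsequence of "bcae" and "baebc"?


LCS of "bcae" and "baebc"
DP table:
           b    a    e    b    c
      0    0    0    0    0    0
  b   0    1    1    1    1    1
  c   0    1    1    1    1    2
  a   0    1    2    2    2    2
  e   0    1    2    3    3    3
LCS length = dp[4][5] = 3

3


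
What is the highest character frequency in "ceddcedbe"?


Input: ceddcedbe
Character counts:
  'b': 1
  'c': 2
  'd': 3
  'e': 3
Maximum frequency: 3

3


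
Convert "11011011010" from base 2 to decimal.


Input: "11011011010" in base 2
Positional expansion:
  Digit '1' (value 1) x 2^10 = 1024
  Digit '1' (value 1) x 2^9 = 512
  Digit '0' (value 0) x 2^8 = 0
  Digit '1' (value 1) x 2^7 = 128
  Digit '1' (value 1) x 2^6 = 64
  Digit '0' (value 0) x 2^5 = 0
  Digit '1' (value 1) x 2^4 = 16
  Digit '1' (value 1) x 2^3 = 8
  Digit '0' (value 0) x 2^2 = 0
  Digit '1' (value 1) x 2^1 = 2
  Digit '0' (value 0) x 2^0 = 0
Sum = 1754

1754


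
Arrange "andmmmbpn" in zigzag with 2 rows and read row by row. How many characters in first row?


Zigzag "andmmmbpn" into 2 rows:
Placing characters:
  'a' => row 0
  'n' => row 1
  'd' => row 0
  'm' => row 1
  'm' => row 0
  'm' => row 1
  'b' => row 0
  'p' => row 1
  'n' => row 0
Rows:
  Row 0: "admbn"
  Row 1: "nmmp"
First row length: 5

5


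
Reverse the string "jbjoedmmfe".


Input: jbjoedmmfe
Reading characters right to left:
  Position 9: 'e'
  Position 8: 'f'
  Position 7: 'm'
  Position 6: 'm'
  Position 5: 'd'
  Position 4: 'e'
  Position 3: 'o'
  Position 2: 'j'
  Position 1: 'b'
  Position 0: 'j'
Reversed: efmmdeojbj

efmmdeojbj


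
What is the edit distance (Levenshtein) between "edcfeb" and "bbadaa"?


Computing edit distance: "edcfeb" -> "bbadaa"
DP table:
           b    b    a    d    a    a
      0    1    2    3    4    5    6
  e   1    1    2    3    4    5    6
  d   2    2    2    3    3    4    5
  c   3    3    3    3    4    4    5
  f   4    4    4    4    4    5    5
  e   5    5    5    5    5    5    6
  b   6    5    5    6    6    6    6
Edit distance = dp[6][6] = 6

6


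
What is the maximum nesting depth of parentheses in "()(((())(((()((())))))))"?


Input: "()(((())(((()((())))))))"
Tracking depth:
  Position 0 '(': depth becomes 1
  Position 1 ')': depth becomes 0
  Position 2 '(': depth becomes 1
  Position 3 '(': depth becomes 2
  Position 4 '(': depth becomes 3
  Position 5 '(': depth becomes 4
  Position 6 ')': depth becomes 3
  Position 7 ')': depth becomes 2
  Position 8 '(': depth becomes 3
  Position 9 '(': depth becomes 4
  Position 10 '(': depth becomes 5
  Position 11 '(': depth becomes 6
  Position 12 ')': depth becomes 5
  Position 13 '(': depth becomes 6
  Position 14 '(': depth becomes 7
  Position 15 '(': depth becomes 8
  Position 16 ')': depth becomes 7
  Position 17 ')': depth becomes 6
  Position 18 ')': depth becomes 5
  Position 19 ')': depth becomes 4
  Position 20 ')': depth becomes 3
  Position 21 ')': depth becomes 2
  Position 22 ')': depth becomes 1
  Position 23 ')': depth becomes 0
Maximum depth reached: 8

8


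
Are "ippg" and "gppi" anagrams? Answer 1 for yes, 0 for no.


Strings: "ippg", "gppi"
Sorted first:  gipp
Sorted second: gipp
Sorted forms match => anagrams

1


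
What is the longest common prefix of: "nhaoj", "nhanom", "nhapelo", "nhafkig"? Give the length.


Words: nhaoj, nhanom, nhapelo, nhafkig
  Position 0: all 'n' => match
  Position 1: all 'h' => match
  Position 2: all 'a' => match
  Position 3: ('o', 'n', 'p', 'f') => mismatch, stop
LCP = "nha" (length 3)

3


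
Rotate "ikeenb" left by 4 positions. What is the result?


Input: "ikeenb", rotate left by 4
First 4 characters: "ikee"
Remaining characters: "nb"
Concatenate remaining + first: "nb" + "ikee" = "nbikee"

nbikee


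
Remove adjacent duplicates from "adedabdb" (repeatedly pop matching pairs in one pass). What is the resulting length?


Input: adedabdb
Stack-based adjacent duplicate removal:
  Read 'a': push. Stack: a
  Read 'd': push. Stack: ad
  Read 'e': push. Stack: ade
  Read 'd': push. Stack: aded
  Read 'a': push. Stack: adeda
  Read 'b': push. Stack: adedab
  Read 'd': push. Stack: adedabd
  Read 'b': push. Stack: adedabdb
Final stack: "adedabdb" (length 8)

8


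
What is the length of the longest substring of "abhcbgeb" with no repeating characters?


Input: "abhcbgeb"
Sliding window (track last position of each char):
  Position 0 ('a'): window [0,0] length 1 -- new best
  Position 1 ('b'): window [0,1] length 2 -- new best
  Position 2 ('h'): window [0,2] length 3 -- new best
  Position 3 ('c'): window [0,3] length 4 -- new best
  Position 4 ('b'): repeat (last at 1), move window start to 2
  Position 4 ('b'): window [2,4] length 3
  Position 5 ('g'): window [2,5] length 4
  Position 6 ('e'): window [2,6] length 5 -- new best
  Position 7 ('b'): repeat (last at 4), move window start to 5
  Position 7 ('b'): window [5,7] length 3
Longest substring with no repeats: "hcbge" with length 5

5


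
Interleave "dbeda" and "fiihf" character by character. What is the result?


Interleaving "dbeda" and "fiihf":
  Position 0: 'd' from first, 'f' from second => "df"
  Position 1: 'b' from first, 'i' from second => "bi"
  Position 2: 'e' from first, 'i' from second => "ei"
  Position 3: 'd' from first, 'h' from second => "dh"
  Position 4: 'a' from first, 'f' from second => "af"
Result: dfbieidhaf

dfbieidhaf


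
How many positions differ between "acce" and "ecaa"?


Comparing "acce" and "ecaa" position by position:
  Position 0: 'a' vs 'e' => DIFFER
  Position 1: 'c' vs 'c' => same
  Position 2: 'c' vs 'a' => DIFFER
  Position 3: 'e' vs 'a' => DIFFER
Positions that differ: 3

3


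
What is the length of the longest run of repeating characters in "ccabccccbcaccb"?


Input: "ccabccccbcaccb"
Scanning for longest run:
  Position 1 ('c'): continues run of 'c', length=2
  Position 2 ('a'): new char, reset run to 1
  Position 3 ('b'): new char, reset run to 1
  Position 4 ('c'): new char, reset run to 1
  Position 5 ('c'): continues run of 'c', length=2
  Position 6 ('c'): continues run of 'c', length=3
  Position 7 ('c'): continues run of 'c', length=4
  Position 8 ('b'): new char, reset run to 1
  Position 9 ('c'): new char, reset run to 1
  Position 10 ('a'): new char, reset run to 1
  Position 11 ('c'): new char, reset run to 1
  Position 12 ('c'): continues run of 'c', length=2
  Position 13 ('b'): new char, reset run to 1
Longest run: 'c' with length 4

4


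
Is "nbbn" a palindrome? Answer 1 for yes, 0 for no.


Input: nbbn
Reversed: nbbn
  Compare pos 0 ('n') with pos 3 ('n'): match
  Compare pos 1 ('b') with pos 2 ('b'): match
Result: palindrome

1


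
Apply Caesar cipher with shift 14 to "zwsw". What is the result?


Caesar cipher: shift "zwsw" by 14
  'z' (pos 25) + 14 = pos 13 = 'n'
  'w' (pos 22) + 14 = pos 10 = 'k'
  's' (pos 18) + 14 = pos 6 = 'g'
  'w' (pos 22) + 14 = pos 10 = 'k'
Result: nkgk

nkgk


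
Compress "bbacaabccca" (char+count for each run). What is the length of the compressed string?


Input: bbacaabccca
Runs:
  'b' x 2 => "b2"
  'a' x 1 => "a1"
  'c' x 1 => "c1"
  'a' x 2 => "a2"
  'b' x 1 => "b1"
  'c' x 3 => "c3"
  'a' x 1 => "a1"
Compressed: "b2a1c1a2b1c3a1"
Compressed length: 14

14


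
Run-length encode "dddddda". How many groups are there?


Input: dddddda
Scanning for consecutive runs:
  Group 1: 'd' x 6 (positions 0-5)
  Group 2: 'a' x 1 (positions 6-6)
Total groups: 2

2


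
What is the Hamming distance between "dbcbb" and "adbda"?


Comparing "dbcbb" and "adbda" position by position:
  Position 0: 'd' vs 'a' => differ
  Position 1: 'b' vs 'd' => differ
  Position 2: 'c' vs 'b' => differ
  Position 3: 'b' vs 'd' => differ
  Position 4: 'b' vs 'a' => differ
Total differences (Hamming distance): 5

5


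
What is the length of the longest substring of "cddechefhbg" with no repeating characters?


Input: "cddechefhbg"
Sliding window (track last position of each char):
  Position 0 ('c'): window [0,0] length 1 -- new best
  Position 1 ('d'): window [0,1] length 2 -- new best
  Position 2 ('d'): repeat (last at 1), move window start to 2
  Position 2 ('d'): window [2,2] length 1
  Position 3 ('e'): window [2,3] length 2
  Position 4 ('c'): window [2,4] length 3 -- new best
  Position 5 ('h'): window [2,5] length 4 -- new best
  Position 6 ('e'): repeat (last at 3), move window start to 4
  Position 6 ('e'): window [4,6] length 3
  Position 7 ('f'): window [4,7] length 4
  Position 8 ('h'): repeat (last at 5), move window start to 6
  Position 8 ('h'): window [6,8] length 3
  Position 9 ('b'): window [6,9] length 4
  Position 10 ('g'): window [6,10] length 5 -- new best
Longest substring with no repeats: "efhbg" with length 5

5


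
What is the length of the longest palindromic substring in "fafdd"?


Input: "fafdd"
Checking substrings for palindromes:
  [0:3] "faf" (len 3) => palindrome
  [3:5] "dd" (len 2) => palindrome
Longest palindromic substring: "faf" with length 3

3


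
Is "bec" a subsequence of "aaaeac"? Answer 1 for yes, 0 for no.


Check if "bec" is a subsequence of "aaaeac"
Greedy scan:
  Position 0 ('a'): no match needed
  Position 1 ('a'): no match needed
  Position 2 ('a'): no match needed
  Position 3 ('e'): no match needed
  Position 4 ('a'): no match needed
  Position 5 ('c'): no match needed
Only matched 0/3 characters => not a subsequence

0


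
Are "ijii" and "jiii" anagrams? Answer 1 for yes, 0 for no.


Strings: "ijii", "jiii"
Sorted first:  iiij
Sorted second: iiij
Sorted forms match => anagrams

1


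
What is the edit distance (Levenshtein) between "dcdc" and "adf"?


Computing edit distance: "dcdc" -> "adf"
DP table:
           a    d    f
      0    1    2    3
  d   1    1    1    2
  c   2    2    2    2
  d   3    3    2    3
  c   4    4    3    3
Edit distance = dp[4][3] = 3

3


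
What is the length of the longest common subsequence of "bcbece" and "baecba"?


LCS of "bcbece" and "baecba"
DP table:
           b    a    e    c    b    a
      0    0    0    0    0    0    0
  b   0    1    1    1    1    1    1
  c   0    1    1    1    2    2    2
  b   0    1    1    1    2    3    3
  e   0    1    1    2    2    3    3
  c   0    1    1    2    3    3    3
  e   0    1    1    2    3    3    3
LCS length = dp[6][6] = 3

3
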